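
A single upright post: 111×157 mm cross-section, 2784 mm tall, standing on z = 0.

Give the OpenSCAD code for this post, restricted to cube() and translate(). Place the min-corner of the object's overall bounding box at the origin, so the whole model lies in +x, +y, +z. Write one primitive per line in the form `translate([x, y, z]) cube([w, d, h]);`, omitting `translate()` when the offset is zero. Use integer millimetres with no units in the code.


cube([111, 157, 2784]);


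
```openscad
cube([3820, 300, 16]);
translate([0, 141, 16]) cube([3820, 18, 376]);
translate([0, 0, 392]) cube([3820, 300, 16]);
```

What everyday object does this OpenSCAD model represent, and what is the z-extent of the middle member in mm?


An I-beam. The web height is 376 mm.

Two wide flanges with a thin centred web — an I-beam. Overall 408 mm minus two 16 mm flanges gives a web of 408 − 2·16 = 376 mm.


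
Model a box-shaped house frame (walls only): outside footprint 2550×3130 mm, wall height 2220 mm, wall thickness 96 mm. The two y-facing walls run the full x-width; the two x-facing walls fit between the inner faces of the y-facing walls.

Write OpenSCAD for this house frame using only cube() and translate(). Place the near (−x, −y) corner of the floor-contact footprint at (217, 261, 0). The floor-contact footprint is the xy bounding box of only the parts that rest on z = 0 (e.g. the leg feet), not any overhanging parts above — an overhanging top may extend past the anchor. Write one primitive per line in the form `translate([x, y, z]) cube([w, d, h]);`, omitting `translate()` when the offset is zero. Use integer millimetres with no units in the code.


translate([217, 261, 0]) cube([2550, 96, 2220]);
translate([217, 3295, 0]) cube([2550, 96, 2220]);
translate([217, 357, 0]) cube([96, 2938, 2220]);
translate([2671, 357, 0]) cube([96, 2938, 2220]);


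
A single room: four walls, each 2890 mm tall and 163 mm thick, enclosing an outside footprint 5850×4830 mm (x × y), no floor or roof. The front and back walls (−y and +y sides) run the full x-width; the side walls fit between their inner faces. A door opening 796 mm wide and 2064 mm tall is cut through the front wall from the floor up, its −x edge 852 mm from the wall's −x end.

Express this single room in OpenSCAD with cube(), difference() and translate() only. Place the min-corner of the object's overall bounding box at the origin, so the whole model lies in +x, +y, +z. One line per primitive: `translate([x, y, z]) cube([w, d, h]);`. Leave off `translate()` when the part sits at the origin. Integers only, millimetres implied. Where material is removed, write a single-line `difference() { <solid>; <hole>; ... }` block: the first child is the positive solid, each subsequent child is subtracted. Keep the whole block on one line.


difference() { cube([5850, 163, 2890]); translate([852, 0, 0]) cube([796, 163, 2064]); }
translate([0, 4667, 0]) cube([5850, 163, 2890]);
translate([0, 163, 0]) cube([163, 4504, 2890]);
translate([5687, 163, 0]) cube([163, 4504, 2890]);


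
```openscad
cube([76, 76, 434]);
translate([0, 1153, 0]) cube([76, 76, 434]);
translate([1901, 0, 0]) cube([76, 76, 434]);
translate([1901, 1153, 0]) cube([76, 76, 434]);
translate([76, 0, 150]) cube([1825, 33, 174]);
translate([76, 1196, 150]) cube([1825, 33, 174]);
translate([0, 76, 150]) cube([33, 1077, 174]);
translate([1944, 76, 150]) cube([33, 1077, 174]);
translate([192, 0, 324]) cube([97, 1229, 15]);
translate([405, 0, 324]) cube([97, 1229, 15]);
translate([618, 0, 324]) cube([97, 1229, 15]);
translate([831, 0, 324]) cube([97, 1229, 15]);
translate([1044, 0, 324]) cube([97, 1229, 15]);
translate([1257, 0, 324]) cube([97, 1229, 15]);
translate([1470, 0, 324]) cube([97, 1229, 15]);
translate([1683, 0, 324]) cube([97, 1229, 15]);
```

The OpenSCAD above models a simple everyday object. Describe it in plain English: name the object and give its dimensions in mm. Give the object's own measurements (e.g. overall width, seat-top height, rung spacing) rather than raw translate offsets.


A bed frame 1977 mm long (x) by 1229 mm wide (y). Four 76×76 mm corner posts, 434 mm tall, at the corners of the footprint. Four rails of 33 mm thickness and 174 mm height run between adjacent posts with their undersides at z = 150 mm, their outer faces flush with the outside of the frame (the two x-running rails run between the posts' inner faces; the two y-running rails run between the posts' inner faces). 8 slats, each 97 mm wide (x) and 15 mm thick, lie across the top of the two x-running rails, running the full 1229 mm width of the frame in y; along x they sit between the end posts with a 116 mm gap after the −x posts and between neighbouring slats, leaving 121 mm before the +x posts.


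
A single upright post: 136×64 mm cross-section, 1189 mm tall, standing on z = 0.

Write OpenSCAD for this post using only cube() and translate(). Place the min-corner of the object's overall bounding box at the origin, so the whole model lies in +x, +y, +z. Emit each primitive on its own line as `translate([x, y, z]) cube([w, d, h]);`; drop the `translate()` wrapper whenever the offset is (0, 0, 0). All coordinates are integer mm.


cube([136, 64, 1189]);


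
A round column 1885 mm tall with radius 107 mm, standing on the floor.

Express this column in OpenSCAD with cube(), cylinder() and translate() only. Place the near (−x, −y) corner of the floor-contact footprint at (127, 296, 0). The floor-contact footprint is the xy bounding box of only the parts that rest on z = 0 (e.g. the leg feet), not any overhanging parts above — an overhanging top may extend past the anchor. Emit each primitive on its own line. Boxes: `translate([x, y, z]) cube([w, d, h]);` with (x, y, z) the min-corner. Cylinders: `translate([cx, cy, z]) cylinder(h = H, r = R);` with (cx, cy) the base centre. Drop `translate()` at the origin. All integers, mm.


translate([234, 403, 0]) cylinder(h = 1885, r = 107);


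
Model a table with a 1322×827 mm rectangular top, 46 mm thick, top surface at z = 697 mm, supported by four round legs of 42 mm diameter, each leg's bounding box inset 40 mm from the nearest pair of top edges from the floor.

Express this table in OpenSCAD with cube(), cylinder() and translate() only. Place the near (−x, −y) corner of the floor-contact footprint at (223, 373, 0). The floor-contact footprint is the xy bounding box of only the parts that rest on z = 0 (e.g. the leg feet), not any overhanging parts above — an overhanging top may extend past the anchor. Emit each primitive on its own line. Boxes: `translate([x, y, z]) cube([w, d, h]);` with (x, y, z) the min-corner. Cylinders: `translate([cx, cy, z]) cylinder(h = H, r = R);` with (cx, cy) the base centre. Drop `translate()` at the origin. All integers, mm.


translate([183, 333, 651]) cube([1322, 827, 46]);
translate([244, 394, 0]) cylinder(h = 651, r = 21);
translate([1444, 394, 0]) cylinder(h = 651, r = 21);
translate([244, 1099, 0]) cylinder(h = 651, r = 21);
translate([1444, 1099, 0]) cylinder(h = 651, r = 21);


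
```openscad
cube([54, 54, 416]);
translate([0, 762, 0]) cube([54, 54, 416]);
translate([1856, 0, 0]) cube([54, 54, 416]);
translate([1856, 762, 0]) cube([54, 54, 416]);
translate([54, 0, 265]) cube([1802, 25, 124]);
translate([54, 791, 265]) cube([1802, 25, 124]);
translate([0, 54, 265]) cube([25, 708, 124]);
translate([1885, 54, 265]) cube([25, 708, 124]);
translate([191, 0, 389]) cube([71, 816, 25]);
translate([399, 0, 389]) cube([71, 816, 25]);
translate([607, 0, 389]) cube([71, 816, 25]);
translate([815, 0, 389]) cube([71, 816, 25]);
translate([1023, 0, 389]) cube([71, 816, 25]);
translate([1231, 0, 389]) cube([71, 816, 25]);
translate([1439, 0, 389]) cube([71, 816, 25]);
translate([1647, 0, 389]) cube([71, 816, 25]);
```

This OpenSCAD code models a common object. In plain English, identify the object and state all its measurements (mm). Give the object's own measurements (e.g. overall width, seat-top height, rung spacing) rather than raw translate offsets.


A bed frame 1910 mm long (x) by 816 mm wide (y). Four 54×54 mm corner posts, 416 mm tall, at the corners of the footprint. Four rails of 25 mm thickness and 124 mm height run between adjacent posts with their undersides at z = 265 mm, their outer faces flush with the outside of the frame (the two x-running rails run between the posts' inner faces; the two y-running rails run between the posts' inner faces). 8 slats, each 71 mm wide (x) and 25 mm thick, lie across the top of the two x-running rails, running the full 816 mm width of the frame in y; along x they sit between the end posts with a 137 mm gap after the −x posts and between neighbouring slats, leaving 138 mm before the +x posts.


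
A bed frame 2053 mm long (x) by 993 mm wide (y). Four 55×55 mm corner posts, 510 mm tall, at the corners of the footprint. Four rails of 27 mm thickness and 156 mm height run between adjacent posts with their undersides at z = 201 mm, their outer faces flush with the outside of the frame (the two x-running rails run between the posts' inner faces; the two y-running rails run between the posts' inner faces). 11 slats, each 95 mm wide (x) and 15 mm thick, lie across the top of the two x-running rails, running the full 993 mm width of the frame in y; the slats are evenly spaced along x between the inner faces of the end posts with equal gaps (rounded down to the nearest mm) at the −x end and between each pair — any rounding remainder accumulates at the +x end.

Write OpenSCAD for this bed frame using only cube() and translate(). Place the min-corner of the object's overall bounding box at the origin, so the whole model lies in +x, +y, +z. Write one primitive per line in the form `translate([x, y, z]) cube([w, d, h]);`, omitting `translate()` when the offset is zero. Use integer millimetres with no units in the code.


cube([55, 55, 510]);
translate([0, 938, 0]) cube([55, 55, 510]);
translate([1998, 0, 0]) cube([55, 55, 510]);
translate([1998, 938, 0]) cube([55, 55, 510]);
translate([55, 0, 201]) cube([1943, 27, 156]);
translate([55, 966, 201]) cube([1943, 27, 156]);
translate([0, 55, 201]) cube([27, 883, 156]);
translate([2026, 55, 201]) cube([27, 883, 156]);
translate([129, 0, 357]) cube([95, 993, 15]);
translate([298, 0, 357]) cube([95, 993, 15]);
translate([467, 0, 357]) cube([95, 993, 15]);
translate([636, 0, 357]) cube([95, 993, 15]);
translate([805, 0, 357]) cube([95, 993, 15]);
translate([974, 0, 357]) cube([95, 993, 15]);
translate([1143, 0, 357]) cube([95, 993, 15]);
translate([1312, 0, 357]) cube([95, 993, 15]);
translate([1481, 0, 357]) cube([95, 993, 15]);
translate([1650, 0, 357]) cube([95, 993, 15]);
translate([1819, 0, 357]) cube([95, 993, 15]);


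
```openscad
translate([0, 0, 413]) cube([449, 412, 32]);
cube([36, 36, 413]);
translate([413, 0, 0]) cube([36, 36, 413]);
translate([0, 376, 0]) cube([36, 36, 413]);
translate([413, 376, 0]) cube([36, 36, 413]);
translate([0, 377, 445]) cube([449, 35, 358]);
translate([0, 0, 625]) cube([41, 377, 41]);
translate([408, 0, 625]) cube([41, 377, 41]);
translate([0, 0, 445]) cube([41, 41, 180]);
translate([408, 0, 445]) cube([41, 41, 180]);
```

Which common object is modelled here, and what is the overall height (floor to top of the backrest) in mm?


A chair. The overall height is 803 mm.

A slab on four corner posts with a tall panel at the back — a chair. The seat slab sits at z = 413 with thickness 32, and the 358 mm backrest starts at the seat top, so the overall height is 413 + 32 + 358 = 803 mm.


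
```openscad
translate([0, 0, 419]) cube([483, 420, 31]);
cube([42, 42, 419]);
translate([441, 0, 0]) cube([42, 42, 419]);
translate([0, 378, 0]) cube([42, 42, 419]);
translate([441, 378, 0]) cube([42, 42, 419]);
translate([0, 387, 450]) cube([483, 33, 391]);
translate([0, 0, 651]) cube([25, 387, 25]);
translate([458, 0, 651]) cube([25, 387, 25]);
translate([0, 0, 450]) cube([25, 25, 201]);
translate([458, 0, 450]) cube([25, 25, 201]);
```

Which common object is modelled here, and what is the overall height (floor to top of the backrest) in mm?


A chair. The overall height is 841 mm.

A slab on four corner posts with a tall panel at the back — a chair. The seat slab sits at z = 419 with thickness 31, and the 391 mm backrest starts at the seat top, so the overall height is 419 + 31 + 391 = 841 mm.


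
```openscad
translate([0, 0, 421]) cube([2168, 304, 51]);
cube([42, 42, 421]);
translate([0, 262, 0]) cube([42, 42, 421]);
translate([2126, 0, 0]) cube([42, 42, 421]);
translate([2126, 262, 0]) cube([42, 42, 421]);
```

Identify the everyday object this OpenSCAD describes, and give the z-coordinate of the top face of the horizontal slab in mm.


A bench. The seat-top height is 472 mm.

A long slab on four corner posts — a bench. The slab sits at z = 421 with thickness 51, so the top is 421 + 51 = 472 mm.


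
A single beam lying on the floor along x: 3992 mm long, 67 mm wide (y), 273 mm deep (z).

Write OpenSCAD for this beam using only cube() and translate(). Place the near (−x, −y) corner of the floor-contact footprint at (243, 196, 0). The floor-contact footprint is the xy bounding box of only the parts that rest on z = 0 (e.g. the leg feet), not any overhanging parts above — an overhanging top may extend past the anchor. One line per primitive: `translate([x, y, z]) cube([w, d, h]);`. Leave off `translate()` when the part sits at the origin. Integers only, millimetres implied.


translate([243, 196, 0]) cube([3992, 67, 273]);


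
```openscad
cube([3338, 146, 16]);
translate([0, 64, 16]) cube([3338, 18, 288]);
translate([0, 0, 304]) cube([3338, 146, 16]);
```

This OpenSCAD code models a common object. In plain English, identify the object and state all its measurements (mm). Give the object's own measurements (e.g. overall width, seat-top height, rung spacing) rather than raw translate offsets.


An I-beam lying along x, 3338 mm long. Overall section height 320 mm. Two flanges 146 mm wide (y) and 16 mm thick, one on the floor and one at the top; a web 18 mm thick runs between them, centred on the flange width.


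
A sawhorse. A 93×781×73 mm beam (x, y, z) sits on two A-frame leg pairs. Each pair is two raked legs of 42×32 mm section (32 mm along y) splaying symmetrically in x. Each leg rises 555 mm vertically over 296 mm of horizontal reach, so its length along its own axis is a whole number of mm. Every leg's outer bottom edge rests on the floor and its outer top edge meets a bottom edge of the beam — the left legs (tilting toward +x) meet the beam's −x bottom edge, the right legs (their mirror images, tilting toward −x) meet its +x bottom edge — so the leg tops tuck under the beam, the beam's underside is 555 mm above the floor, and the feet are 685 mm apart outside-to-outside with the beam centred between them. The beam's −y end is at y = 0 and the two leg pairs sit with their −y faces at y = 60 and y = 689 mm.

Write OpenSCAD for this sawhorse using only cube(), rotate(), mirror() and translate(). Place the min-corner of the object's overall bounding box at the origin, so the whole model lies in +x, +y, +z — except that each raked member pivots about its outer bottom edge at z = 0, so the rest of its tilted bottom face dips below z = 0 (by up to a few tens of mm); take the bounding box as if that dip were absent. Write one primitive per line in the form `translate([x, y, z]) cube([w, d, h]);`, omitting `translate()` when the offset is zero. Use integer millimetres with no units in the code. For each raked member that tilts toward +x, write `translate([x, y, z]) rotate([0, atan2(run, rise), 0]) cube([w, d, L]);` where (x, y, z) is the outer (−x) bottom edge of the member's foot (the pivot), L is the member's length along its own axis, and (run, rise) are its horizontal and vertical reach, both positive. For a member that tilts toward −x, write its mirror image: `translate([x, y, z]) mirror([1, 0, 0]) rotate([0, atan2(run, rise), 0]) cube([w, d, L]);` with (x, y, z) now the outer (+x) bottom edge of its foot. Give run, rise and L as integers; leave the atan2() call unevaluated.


// leg length = √(296² + 555²) = 629
// right-leg outer foot x = 2·296 + 93 = 685
// beam min-corner = (296, 0, 555)
translate([296, 0, 555]) cube([93, 781, 73]);
translate([0, 60, 0]) rotate([0, atan2(296, 555), 0]) cube([42, 32, 629]);
translate([685, 60, 0]) mirror([1, 0, 0]) rotate([0, atan2(296, 555), 0]) cube([42, 32, 629]);
translate([0, 689, 0]) rotate([0, atan2(296, 555), 0]) cube([42, 32, 629]);
translate([685, 689, 0]) mirror([1, 0, 0]) rotate([0, atan2(296, 555), 0]) cube([42, 32, 629]);


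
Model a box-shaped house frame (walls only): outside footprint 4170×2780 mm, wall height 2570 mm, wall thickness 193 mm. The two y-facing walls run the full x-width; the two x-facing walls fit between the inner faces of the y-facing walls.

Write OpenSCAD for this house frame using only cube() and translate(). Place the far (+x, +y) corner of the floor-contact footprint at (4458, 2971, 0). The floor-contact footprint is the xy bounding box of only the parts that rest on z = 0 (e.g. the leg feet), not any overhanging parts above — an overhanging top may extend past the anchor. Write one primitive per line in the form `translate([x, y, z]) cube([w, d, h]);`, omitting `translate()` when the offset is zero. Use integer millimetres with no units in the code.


translate([288, 191, 0]) cube([4170, 193, 2570]);
translate([288, 2778, 0]) cube([4170, 193, 2570]);
translate([288, 384, 0]) cube([193, 2394, 2570]);
translate([4265, 384, 0]) cube([193, 2394, 2570]);


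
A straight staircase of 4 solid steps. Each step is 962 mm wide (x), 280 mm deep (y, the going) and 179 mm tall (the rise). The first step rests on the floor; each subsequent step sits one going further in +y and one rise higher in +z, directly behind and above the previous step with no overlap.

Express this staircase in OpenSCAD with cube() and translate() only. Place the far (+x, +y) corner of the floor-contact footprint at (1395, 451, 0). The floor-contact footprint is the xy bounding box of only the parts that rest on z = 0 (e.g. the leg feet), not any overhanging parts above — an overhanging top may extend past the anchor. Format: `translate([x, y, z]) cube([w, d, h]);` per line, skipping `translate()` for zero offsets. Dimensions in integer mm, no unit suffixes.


translate([433, 171, 0]) cube([962, 280, 179]);
translate([433, 451, 179]) cube([962, 280, 179]);
translate([433, 731, 358]) cube([962, 280, 179]);
translate([433, 1011, 537]) cube([962, 280, 179]);


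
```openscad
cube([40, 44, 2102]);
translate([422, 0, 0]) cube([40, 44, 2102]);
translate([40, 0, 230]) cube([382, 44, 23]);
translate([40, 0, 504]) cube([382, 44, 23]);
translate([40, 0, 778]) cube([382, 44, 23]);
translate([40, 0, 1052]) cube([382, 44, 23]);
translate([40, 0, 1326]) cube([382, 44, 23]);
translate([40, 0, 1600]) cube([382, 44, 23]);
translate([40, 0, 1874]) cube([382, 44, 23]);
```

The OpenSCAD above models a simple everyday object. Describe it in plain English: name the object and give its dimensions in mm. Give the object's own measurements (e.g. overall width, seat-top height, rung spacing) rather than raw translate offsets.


A straight ladder. Two 40×44 mm vertical rails, 2102 mm tall, stand 462 mm apart (outside-to-outside) with their front faces coplanar on the −y side. 7 rungs, each 44 mm deep and 23 mm tall, span between the inner faces of the rails, front faces flush with the rails. The lowest rung's underside is at z = 230 mm and rungs are spaced 274 mm apart (underside to underside).


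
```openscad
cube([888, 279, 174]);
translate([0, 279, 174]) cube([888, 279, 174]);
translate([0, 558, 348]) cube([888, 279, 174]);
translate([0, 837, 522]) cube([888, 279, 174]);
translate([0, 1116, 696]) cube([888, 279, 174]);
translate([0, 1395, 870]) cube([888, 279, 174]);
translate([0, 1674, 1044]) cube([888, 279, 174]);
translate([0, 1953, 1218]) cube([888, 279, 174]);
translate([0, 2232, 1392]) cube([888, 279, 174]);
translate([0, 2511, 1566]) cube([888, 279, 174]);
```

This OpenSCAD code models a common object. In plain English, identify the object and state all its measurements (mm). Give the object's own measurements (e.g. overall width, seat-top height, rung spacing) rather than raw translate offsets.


A straight staircase of 10 solid steps. Each step is 888 mm wide (x), 279 mm deep (y, the going) and 174 mm tall (the rise). The first step rests on the floor; each subsequent step sits one going further in +y and one rise higher in +z, directly behind and above the previous step with no overlap.


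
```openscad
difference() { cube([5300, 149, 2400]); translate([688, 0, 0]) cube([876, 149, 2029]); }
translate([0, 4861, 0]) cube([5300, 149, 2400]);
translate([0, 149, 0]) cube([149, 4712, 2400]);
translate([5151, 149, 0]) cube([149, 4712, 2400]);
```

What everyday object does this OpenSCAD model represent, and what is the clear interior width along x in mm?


A single room. The interior width is 5002 mm.

Four walls enclosing a rectangle with a door in the front wall — a room. Outside width 5300 minus two 149 mm walls gives 5002 mm.


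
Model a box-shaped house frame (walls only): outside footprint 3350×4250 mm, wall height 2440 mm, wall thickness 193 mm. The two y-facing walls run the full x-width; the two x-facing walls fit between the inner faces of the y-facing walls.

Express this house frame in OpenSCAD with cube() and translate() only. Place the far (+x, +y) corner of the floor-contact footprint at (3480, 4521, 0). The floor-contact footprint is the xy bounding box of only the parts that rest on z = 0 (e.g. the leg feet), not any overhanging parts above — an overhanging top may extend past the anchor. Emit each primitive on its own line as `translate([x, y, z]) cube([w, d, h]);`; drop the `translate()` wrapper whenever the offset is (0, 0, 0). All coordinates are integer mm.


translate([130, 271, 0]) cube([3350, 193, 2440]);
translate([130, 4328, 0]) cube([3350, 193, 2440]);
translate([130, 464, 0]) cube([193, 3864, 2440]);
translate([3287, 464, 0]) cube([193, 3864, 2440]);


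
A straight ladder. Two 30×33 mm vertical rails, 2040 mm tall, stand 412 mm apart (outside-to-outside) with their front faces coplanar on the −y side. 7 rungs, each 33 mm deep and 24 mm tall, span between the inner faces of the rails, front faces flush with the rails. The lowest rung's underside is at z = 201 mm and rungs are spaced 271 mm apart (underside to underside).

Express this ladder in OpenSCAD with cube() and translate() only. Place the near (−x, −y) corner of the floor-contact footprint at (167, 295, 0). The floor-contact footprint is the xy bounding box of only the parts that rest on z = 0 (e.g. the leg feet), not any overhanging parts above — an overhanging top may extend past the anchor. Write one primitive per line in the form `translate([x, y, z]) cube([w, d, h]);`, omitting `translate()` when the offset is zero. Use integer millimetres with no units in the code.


// rung span = 412 - 2*30 = 352
// rung[k] z = 201 + k*271
translate([167, 295, 0]) cube([30, 33, 2040]);
translate([549, 295, 0]) cube([30, 33, 2040]);
translate([197, 295, 201]) cube([352, 33, 24]);
translate([197, 295, 472]) cube([352, 33, 24]);
translate([197, 295, 743]) cube([352, 33, 24]);
translate([197, 295, 1014]) cube([352, 33, 24]);
translate([197, 295, 1285]) cube([352, 33, 24]);
translate([197, 295, 1556]) cube([352, 33, 24]);
translate([197, 295, 1827]) cube([352, 33, 24]);


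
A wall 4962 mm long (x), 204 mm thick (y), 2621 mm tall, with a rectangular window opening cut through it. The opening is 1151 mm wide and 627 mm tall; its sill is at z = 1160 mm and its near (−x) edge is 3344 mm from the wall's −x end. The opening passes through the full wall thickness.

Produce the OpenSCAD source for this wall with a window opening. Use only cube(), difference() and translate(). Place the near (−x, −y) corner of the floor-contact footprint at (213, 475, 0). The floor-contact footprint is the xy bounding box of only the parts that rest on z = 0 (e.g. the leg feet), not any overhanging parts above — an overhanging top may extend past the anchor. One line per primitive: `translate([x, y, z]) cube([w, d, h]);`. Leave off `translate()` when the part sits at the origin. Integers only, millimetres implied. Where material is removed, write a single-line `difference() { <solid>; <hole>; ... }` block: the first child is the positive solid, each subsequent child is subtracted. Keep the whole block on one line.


difference() { translate([213, 475, 0]) cube([4962, 204, 2621]); translate([3557, 475, 1160]) cube([1151, 204, 627]); }


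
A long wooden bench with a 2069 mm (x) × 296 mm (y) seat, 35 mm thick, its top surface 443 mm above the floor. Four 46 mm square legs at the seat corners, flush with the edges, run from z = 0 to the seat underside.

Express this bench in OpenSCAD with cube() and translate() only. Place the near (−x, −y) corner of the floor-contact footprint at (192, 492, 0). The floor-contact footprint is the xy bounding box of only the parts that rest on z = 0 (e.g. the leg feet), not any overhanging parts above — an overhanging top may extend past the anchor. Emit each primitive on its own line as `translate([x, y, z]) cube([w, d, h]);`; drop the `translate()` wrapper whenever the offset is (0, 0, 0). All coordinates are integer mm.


translate([192, 492, 408]) cube([2069, 296, 35]);
translate([192, 492, 0]) cube([46, 46, 408]);
translate([192, 742, 0]) cube([46, 46, 408]);
translate([2215, 492, 0]) cube([46, 46, 408]);
translate([2215, 742, 0]) cube([46, 46, 408]);


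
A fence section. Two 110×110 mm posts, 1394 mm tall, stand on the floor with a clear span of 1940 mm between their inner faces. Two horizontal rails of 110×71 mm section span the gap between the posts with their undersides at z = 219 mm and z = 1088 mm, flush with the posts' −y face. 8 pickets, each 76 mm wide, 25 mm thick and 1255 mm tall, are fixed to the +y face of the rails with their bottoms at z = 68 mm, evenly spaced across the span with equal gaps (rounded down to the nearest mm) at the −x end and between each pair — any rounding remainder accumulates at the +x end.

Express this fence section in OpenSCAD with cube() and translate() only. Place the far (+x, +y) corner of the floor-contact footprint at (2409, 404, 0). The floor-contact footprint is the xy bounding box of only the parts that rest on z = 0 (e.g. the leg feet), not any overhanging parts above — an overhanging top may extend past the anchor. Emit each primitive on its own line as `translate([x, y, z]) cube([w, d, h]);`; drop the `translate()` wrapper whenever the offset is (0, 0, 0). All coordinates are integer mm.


translate([249, 294, 0]) cube([110, 110, 1394]);
translate([2299, 294, 0]) cube([110, 110, 1394]);
translate([359, 294, 219]) cube([1940, 110, 71]);
translate([359, 294, 1088]) cube([1940, 110, 71]);
translate([507, 404, 68]) cube([76, 25, 1255]);
translate([731, 404, 68]) cube([76, 25, 1255]);
translate([955, 404, 68]) cube([76, 25, 1255]);
translate([1179, 404, 68]) cube([76, 25, 1255]);
translate([1403, 404, 68]) cube([76, 25, 1255]);
translate([1627, 404, 68]) cube([76, 25, 1255]);
translate([1851, 404, 68]) cube([76, 25, 1255]);
translate([2075, 404, 68]) cube([76, 25, 1255]);


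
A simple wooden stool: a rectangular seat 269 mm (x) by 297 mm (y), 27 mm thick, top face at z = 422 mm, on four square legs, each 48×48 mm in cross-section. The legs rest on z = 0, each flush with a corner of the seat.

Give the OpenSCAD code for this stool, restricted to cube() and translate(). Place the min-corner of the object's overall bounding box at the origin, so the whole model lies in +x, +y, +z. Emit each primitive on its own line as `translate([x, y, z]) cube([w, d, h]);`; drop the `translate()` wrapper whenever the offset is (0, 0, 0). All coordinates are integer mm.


// leg_h = 422 - 27 = 395
translate([0, 0, 395]) cube([269, 297, 27]);
cube([48, 48, 395]);
translate([221, 0, 0]) cube([48, 48, 395]);
translate([0, 249, 0]) cube([48, 48, 395]);
translate([221, 249, 0]) cube([48, 48, 395]);


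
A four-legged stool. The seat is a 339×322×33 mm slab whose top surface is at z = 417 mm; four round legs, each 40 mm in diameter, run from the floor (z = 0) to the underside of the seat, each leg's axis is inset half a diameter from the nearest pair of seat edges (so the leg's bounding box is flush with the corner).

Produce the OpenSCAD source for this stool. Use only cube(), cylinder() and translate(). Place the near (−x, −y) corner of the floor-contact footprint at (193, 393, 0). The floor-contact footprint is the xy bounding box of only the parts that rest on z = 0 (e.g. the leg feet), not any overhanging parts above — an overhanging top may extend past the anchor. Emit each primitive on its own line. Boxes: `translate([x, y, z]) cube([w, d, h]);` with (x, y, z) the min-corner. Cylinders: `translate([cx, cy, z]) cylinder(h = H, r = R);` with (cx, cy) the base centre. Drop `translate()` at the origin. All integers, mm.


// leg_h = 417 - 33 = 384
translate([193, 393, 384]) cube([339, 322, 33]);
translate([213, 413, 0]) cylinder(h = 384, r = 20);
translate([512, 413, 0]) cylinder(h = 384, r = 20);
translate([213, 695, 0]) cylinder(h = 384, r = 20);
translate([512, 695, 0]) cylinder(h = 384, r = 20);


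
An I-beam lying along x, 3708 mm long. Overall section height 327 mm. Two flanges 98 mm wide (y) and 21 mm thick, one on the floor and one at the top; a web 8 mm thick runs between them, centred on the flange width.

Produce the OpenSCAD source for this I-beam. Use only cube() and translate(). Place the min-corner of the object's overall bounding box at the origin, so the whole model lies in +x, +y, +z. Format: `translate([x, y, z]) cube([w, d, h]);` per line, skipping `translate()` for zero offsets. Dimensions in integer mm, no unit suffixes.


cube([3708, 98, 21]);
translate([0, 45, 21]) cube([3708, 8, 285]);
translate([0, 0, 306]) cube([3708, 98, 21]);


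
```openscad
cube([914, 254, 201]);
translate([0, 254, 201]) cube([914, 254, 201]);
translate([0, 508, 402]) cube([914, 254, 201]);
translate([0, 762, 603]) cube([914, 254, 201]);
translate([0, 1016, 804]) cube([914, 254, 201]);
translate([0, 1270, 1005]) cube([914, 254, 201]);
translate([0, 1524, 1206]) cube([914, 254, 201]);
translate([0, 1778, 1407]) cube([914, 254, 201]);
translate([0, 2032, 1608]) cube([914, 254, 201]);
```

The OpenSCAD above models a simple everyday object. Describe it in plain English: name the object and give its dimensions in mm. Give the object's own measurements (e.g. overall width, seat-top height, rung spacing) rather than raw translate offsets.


A straight staircase of 9 solid steps. Each step is 914 mm wide (x), 254 mm deep (y, the going) and 201 mm tall (the rise). The first step rests on the floor; each subsequent step sits one going further in +y and one rise higher in +z, directly behind and above the previous step with no overlap.


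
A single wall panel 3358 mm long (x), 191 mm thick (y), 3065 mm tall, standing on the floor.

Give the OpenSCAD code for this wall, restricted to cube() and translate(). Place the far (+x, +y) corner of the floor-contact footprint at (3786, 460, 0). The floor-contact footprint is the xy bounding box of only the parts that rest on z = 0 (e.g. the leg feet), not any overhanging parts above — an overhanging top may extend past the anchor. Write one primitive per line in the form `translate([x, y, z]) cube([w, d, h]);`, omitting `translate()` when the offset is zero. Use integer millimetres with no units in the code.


translate([428, 269, 0]) cube([3358, 191, 3065]);


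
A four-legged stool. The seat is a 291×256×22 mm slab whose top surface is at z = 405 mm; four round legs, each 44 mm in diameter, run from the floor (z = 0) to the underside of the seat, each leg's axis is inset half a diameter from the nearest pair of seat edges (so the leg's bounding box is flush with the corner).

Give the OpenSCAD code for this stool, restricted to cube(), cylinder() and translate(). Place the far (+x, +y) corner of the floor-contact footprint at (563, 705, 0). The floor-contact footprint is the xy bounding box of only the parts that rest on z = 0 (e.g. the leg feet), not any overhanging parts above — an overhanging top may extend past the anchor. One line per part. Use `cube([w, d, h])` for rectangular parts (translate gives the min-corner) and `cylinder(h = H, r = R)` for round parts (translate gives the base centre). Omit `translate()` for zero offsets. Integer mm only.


translate([272, 449, 383]) cube([291, 256, 22]);
translate([294, 471, 0]) cylinder(h = 383, r = 22);
translate([541, 471, 0]) cylinder(h = 383, r = 22);
translate([294, 683, 0]) cylinder(h = 383, r = 22);
translate([541, 683, 0]) cylinder(h = 383, r = 22);


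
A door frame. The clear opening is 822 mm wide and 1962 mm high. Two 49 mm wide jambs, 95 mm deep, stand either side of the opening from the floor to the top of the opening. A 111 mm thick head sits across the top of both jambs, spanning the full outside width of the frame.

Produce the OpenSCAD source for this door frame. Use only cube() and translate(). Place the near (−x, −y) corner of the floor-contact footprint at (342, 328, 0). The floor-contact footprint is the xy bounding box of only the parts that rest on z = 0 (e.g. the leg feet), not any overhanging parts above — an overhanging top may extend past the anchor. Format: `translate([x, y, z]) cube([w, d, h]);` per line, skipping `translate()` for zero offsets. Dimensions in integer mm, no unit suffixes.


translate([342, 328, 0]) cube([49, 95, 1962]);
translate([1213, 328, 0]) cube([49, 95, 1962]);
translate([342, 328, 1962]) cube([920, 95, 111]);


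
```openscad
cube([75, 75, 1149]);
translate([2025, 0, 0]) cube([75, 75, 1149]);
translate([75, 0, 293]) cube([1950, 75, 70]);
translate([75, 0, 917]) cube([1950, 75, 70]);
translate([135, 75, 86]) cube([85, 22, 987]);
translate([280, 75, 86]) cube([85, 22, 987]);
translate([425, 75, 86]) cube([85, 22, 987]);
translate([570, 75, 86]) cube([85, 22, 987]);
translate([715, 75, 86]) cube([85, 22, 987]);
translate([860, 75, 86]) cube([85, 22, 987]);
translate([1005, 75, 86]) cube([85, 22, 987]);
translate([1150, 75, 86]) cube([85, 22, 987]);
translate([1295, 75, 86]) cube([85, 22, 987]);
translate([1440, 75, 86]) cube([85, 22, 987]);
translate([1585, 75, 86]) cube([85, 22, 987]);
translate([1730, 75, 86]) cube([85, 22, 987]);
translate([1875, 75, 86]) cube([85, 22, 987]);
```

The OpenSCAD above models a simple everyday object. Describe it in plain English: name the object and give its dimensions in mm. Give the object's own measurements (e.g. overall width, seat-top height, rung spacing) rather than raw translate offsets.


A fence section. Two 75×75 mm posts, 1149 mm tall, stand on the floor with a clear span of 1950 mm between their inner faces. Two horizontal rails of 75×70 mm section span the gap between the posts with their undersides at z = 293 mm and z = 917 mm, flush with the posts' −y face. 13 pickets, each 85 mm wide, 22 mm thick and 987 mm tall, are fixed to the +y face of the rails with their bottoms at z = 86 mm, spaced across the span with a 60 mm gap after the −x post and between neighbouring pickets, with 65 mm left before the +x post.


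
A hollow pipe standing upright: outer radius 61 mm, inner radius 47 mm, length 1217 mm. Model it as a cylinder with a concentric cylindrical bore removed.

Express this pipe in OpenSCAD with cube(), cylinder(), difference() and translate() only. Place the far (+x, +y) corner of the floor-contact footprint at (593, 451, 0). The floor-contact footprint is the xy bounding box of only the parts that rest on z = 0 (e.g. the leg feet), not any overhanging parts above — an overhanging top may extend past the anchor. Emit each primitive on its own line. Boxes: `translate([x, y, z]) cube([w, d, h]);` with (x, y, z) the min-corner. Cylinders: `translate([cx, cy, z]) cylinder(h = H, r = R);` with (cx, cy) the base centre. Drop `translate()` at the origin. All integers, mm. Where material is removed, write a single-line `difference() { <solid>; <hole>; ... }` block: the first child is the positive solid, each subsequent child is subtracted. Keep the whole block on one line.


difference() { translate([532, 390, 0]) cylinder(h = 1217, r = 61); translate([532, 390, 0]) cylinder(h = 1217, r = 47); }


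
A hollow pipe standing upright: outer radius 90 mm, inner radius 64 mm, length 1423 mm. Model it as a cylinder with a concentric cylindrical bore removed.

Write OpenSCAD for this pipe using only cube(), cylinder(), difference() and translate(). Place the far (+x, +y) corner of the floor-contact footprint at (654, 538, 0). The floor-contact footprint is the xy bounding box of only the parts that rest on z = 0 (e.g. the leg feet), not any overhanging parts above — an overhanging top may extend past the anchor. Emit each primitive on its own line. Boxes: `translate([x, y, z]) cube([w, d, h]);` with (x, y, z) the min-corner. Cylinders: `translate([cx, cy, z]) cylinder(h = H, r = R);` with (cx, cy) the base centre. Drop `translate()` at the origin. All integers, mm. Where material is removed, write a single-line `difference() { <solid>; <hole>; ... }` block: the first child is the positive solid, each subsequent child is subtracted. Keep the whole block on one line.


difference() { translate([564, 448, 0]) cylinder(h = 1423, r = 90); translate([564, 448, 0]) cylinder(h = 1423, r = 64); }


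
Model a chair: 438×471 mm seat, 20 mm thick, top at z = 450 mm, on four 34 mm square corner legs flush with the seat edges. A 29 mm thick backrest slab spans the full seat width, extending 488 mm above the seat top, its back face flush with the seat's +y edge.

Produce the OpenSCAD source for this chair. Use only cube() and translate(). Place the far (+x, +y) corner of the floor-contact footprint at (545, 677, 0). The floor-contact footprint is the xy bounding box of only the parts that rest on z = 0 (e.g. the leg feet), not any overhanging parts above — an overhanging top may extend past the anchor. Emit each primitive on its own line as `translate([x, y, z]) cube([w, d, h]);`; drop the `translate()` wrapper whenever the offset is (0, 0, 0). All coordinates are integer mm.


// leg_h = 450 - 20 = 430
translate([107, 206, 430]) cube([438, 471, 20]);
translate([107, 206, 0]) cube([34, 34, 430]);
translate([511, 206, 0]) cube([34, 34, 430]);
translate([107, 643, 0]) cube([34, 34, 430]);
translate([511, 643, 0]) cube([34, 34, 430]);
translate([107, 648, 450]) cube([438, 29, 488]);


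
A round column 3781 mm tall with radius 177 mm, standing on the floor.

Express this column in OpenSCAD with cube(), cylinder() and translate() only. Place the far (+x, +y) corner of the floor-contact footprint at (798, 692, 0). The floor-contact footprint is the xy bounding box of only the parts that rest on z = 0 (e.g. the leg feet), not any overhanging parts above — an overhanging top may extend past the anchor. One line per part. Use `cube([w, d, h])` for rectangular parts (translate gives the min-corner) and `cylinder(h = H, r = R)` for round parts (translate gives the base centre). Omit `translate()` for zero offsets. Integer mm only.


translate([621, 515, 0]) cylinder(h = 3781, r = 177);


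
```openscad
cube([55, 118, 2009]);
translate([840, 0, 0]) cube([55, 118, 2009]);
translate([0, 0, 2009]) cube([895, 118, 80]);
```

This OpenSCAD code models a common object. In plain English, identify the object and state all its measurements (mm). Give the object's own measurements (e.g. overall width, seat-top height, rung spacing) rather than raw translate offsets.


A door frame. The clear opening is 785 mm wide and 2009 mm high. Two 55 mm wide jambs, 118 mm deep, stand either side of the opening from the floor to the top of the opening. A 80 mm thick head sits across the top of both jambs, spanning the full outside width of the frame.


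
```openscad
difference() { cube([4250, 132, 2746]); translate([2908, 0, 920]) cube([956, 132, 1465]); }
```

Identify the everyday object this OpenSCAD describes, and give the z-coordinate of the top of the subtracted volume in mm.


A wall with a window opening. The window head height is 2385 mm.

A wall with a rectangular opening subtracted — a window. Sill at z = 920, opening 1465 mm tall, so the head is at 920 + 1465 = 2385 mm.
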